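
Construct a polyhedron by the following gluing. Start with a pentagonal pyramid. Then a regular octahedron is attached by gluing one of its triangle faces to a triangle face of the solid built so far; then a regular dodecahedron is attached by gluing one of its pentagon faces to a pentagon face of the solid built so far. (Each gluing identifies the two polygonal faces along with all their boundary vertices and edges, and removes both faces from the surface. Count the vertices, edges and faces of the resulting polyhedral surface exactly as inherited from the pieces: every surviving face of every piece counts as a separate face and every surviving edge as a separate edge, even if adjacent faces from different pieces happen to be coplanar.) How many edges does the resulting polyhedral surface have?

A pentagonal pyramid: V=6, E=10, F=6.
Attach a regular octahedron (V=6, E=12, F=8) along a 3-gon: merge 3 vertices and 3 edges, delete both glued faces → V=9, E=19, F=12.
Attach a regular dodecahedron (V=20, E=30, F=12) along a 5-gon: merge 5 vertices and 5 edges, delete both glued faces → V=24, E=44, F=22.
Check: V − E + F = 24 − 44 + 22 = 2.

44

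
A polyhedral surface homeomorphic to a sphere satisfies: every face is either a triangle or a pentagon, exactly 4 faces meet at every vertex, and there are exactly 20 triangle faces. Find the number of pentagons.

Let x be the number of pentagons; then F = 20 + x.
Edge–face incidences: 2E = 3·20 + 5·x = 60 + 5x.
Every vertex has degree 4, so 4V = 2E.
Euler: V − E + F = 2 ⇒ (2E)/4 − E + (20 + x) = 2.
Multiply by 8: 2·(2E) − 4·(2E) + 8·(20 + x) = 16, i.e. 160 + 8x − 2·(60 + 5x) = 16.
Collecting terms: −2x + 40 = 16, so −2x = −24, so x = 12.
Then 2E = 60 + 5·12 = 120, so E = 60, V = 2E/4 = 30, F = 20 + 12 = 32.

12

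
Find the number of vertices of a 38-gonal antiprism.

76

An antiprism on an n-gon has two n-gon caps and 2n triangles: V = 2·38 = 76, E = 4·38 = 152, F = 2·38 + 2 = 78.
Check: V − E + F = 76 − 152 + 78 = 2.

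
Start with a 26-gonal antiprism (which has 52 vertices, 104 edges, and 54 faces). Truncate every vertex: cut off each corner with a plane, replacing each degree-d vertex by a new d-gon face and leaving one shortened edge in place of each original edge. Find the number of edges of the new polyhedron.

Truncation replaces each original edge-end by a new vertex, so V′ = 2E = 208.
Each original edge survives, and each old vertex of degree d contributes d new edges; summing degrees gives Σd = 2E, so E′ = E + 2E = 3E = 312.
Each original face survives and each original vertex becomes one new face: F′ = F + V = 106.

312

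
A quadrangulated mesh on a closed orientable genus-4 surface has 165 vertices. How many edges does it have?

342

χ = 2 − 2·4 = -6, and every face is a square so 4F = 2E.
V − E + F = -6 with E = 4F/2 gives 165 − (4/2 − 1)·F = -6, so F = 171 and E = 342.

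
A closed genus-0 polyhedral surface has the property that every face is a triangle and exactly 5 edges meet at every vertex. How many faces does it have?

20

Each face has 3 edges and each edge borders two faces, so 2E = 3F.
Each vertex has degree 5, so 5V = 2E and hence V = 3F/5.
Euler: V − E + F = 2 ⇒ (3F/5) − (3F/2) + F = 2.
Multiply by 10: (6 − 15 + 10)F = 20, i.e. 1F = 20.
So F = 20, E = 3·20/2 = 30, V = 3·20/5 = 12.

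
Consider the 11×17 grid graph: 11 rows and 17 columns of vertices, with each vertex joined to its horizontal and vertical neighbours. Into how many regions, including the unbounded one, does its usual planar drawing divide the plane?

161

The grid has V = 11·17 = 187 vertices and E = 11·16 + 17·10 = 346 edges.
F = 2 − V + E = 2 − 187 + 346 = 161.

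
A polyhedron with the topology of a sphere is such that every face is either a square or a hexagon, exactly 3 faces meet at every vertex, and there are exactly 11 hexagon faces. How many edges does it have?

45

Let x be the number of squares; then F = 11 + x.
Edge–face incidences: 2E = 6·11 + 4·x = 66 + 4x.
Every vertex has degree 3, so 3V = 2E.
Euler: V − E + F = 2 ⇒ (2E)/3 − E + (11 + x) = 2.
Multiply by 6: 2·(2E) − 3·(2E) + 6·(11 + x) = 12, i.e. 66 + 6x − (66 + 4x) = 12.
Collecting terms: 2x = 12, so x = 6.
Then 2E = 66 + 4·6 = 90, so E = 45, V = 2E/3 = 30, F = 11 + 6 = 17.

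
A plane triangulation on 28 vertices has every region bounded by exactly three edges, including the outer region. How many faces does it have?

52

In a plane triangulation 3F = 2E and V − E + F = 2, so F = 2V − 4 = 2·28 − 4 = 52.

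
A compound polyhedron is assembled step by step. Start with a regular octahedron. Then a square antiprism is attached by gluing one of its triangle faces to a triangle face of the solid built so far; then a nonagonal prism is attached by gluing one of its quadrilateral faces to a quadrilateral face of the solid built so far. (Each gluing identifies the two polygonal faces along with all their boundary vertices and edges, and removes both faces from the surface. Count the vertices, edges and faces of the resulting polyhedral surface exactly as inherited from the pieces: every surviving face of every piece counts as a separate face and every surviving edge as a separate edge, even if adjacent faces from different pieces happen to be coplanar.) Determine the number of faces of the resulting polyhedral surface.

25

A regular octahedron: V=6, E=12, F=8.
Attach a square antiprism (V=8, E=16, F=10) along a 3-gon: merge 3 vertices and 3 edges, delete both glued faces → V=11, E=25, F=16.
Attach a nonagonal prism (V=18, E=27, F=11) along a 4-gon: merge 4 vertices and 4 edges, delete both glued faces → V=25, E=48, F=25.
Check: V − E + F = 25 − 48 + 25 = 2.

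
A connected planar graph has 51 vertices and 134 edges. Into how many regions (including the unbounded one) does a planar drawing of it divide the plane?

85

Euler's formula for a connected plane graph: V − E + F = 2, so F = 2 − 51 + 134 = 85.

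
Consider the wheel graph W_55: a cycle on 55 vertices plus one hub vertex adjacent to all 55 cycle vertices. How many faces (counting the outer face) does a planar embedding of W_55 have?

56

W_55 has V = 55 + 1 = 56 vertices and E = 2·55 = 110 edges.
By Euler's formula F = 2 − V + E = 2 − 56 + 110 = 56.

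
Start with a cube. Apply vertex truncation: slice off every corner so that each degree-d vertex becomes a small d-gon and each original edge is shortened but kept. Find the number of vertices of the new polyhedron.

The base solid has V = 8, E = 12, F = 6.
Truncation replaces each original edge-end by a new vertex, so V′ = 2E = 24.
Each original edge survives, and each old vertex of degree d contributes d new edges; summing degrees gives Σd = 2E, so E′ = E + 2E = 3E = 36.
Each original face survives and each original vertex becomes one new face: F′ = F + V = 14.

24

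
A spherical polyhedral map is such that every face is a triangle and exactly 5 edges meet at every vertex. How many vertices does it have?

Each face has 3 edges and each edge borders two faces, so 2E = 3F.
Each vertex has degree 5, so 5V = 2E and hence V = 3F/5.
Euler: V − E + F = 2 ⇒ (3F/5) − (3F/2) + F = 2.
Multiply by 10: (6 − 15 + 10)F = 20, i.e. 1F = 20.
So F = 20, E = 3·20/2 = 30, V = 3·20/5 = 12.

12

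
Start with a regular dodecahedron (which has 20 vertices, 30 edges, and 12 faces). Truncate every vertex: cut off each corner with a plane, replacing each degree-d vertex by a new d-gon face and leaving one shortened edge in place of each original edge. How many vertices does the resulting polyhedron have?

Truncation replaces each original edge-end by a new vertex, so V′ = 2E = 60.
Each original edge survives, and each old vertex of degree d contributes d new edges; summing degrees gives Σd = 2E, so E′ = E + 2E = 3E = 90.
Each original face survives and each original vertex becomes one new face: F′ = F + V = 32.

60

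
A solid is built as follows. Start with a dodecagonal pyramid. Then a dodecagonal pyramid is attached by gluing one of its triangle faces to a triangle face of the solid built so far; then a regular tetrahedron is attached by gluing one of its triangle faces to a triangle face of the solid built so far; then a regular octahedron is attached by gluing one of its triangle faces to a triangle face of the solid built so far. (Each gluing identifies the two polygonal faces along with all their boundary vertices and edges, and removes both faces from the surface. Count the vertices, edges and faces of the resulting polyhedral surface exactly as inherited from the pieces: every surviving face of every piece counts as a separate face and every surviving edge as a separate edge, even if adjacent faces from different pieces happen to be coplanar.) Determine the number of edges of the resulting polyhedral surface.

A dodecagonal pyramid: V=13, E=24, F=13.
Attach a dodecagonal pyramid (V=13, E=24, F=13) along a 3-gon: merge 3 vertices and 3 edges, delete both glued faces → V=23, E=45, F=24.
Attach a regular tetrahedron (V=4, E=6, F=4) along a 3-gon: merge 3 vertices and 3 edges, delete both glued faces → V=24, E=48, F=26.
Attach a regular octahedron (V=6, E=12, F=8) along a 3-gon: merge 3 vertices and 3 edges, delete both glued faces → V=27, E=57, F=32.
Check: V − E + F = 27 − 57 + 32 = 2.

57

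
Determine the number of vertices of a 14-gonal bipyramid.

A bipyramid over an n-gon has 2n triangular faces and n + 2 vertices: V = 14 + 2 = 16, E = 3·14 = 42, F = 2·14 = 28.
Check: V − E + F = 16 − 42 + 28 = 2.

16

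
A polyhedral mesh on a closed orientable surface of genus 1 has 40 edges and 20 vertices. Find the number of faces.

For a closed orientable surface of genus 1, χ = 2 − 2·1 = 0.
F = 0 − V + E = 0 − 20 + 40 = 20.

20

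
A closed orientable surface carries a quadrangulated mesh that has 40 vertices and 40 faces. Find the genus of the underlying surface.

1

Every face is a square, so 2E = 4·40 = 160, giving E = 80.
χ = V − E + F = 40 − 80 + 40 = 0.
For a closed orientable surface χ = 2 − 2g, so g = (2 − (0))/2 = 1.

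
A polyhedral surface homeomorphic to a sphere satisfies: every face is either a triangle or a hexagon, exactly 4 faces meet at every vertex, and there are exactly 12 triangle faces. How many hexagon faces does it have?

2

Let x be the number of hexagons; then F = 12 + x.
Edge–face incidences: 2E = 3·12 + 6·x = 36 + 6x.
Every vertex has degree 4, so 4V = 2E.
Euler: V − E + F = 2 ⇒ (2E)/4 − E + (12 + x) = 2.
Multiply by 8: 2·(2E) − 4·(2E) + 8·(12 + x) = 16, i.e. 96 + 8x − 2·(36 + 6x) = 16.
Collecting terms: −4x + 24 = 16, so −4x = −8, so x = 2.
Then 2E = 36 + 6·2 = 48, so E = 24, V = 2E/4 = 12, F = 12 + 2 = 14.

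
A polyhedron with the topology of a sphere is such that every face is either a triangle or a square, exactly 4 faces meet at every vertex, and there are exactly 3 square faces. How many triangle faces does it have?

8

Let x be the number of triangles; then F = 3 + x.
Edge–face incidences: 2E = 4·3 + 3·x = 12 + 3x.
Every vertex has degree 4, so 4V = 2E.
Euler: V − E + F = 2 ⇒ (2E)/4 − E + (3 + x) = 2.
Multiply by 8: 2·(2E) − 4·(2E) + 8·(3 + x) = 16, i.e. 24 + 8x − 2·(12 + 3x) = 16.
Collecting terms: 2x = 16, so x = 8.
Then 2E = 12 + 3·8 = 36, so E = 18, V = 2E/4 = 9, F = 3 + 8 = 11.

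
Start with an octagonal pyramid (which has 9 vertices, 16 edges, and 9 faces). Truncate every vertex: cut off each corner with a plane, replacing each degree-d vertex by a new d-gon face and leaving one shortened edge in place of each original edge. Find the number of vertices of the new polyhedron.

Truncation replaces each original edge-end by a new vertex, so V′ = 2E = 32.
Each original edge survives, and each old vertex of degree d contributes d new edges; summing degrees gives Σd = 2E, so E′ = E + 2E = 3E = 48.
Each original face survives and each original vertex becomes one new face: F′ = F + V = 18.

32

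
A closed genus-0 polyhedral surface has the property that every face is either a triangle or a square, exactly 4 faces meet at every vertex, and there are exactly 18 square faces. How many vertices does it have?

24

Let x be the number of triangles; then F = 18 + x.
Edge–face incidences: 2E = 4·18 + 3·x = 72 + 3x.
Every vertex has degree 4, so 4V = 2E.
Euler: V − E + F = 2 ⇒ (2E)/4 − E + (18 + x) = 2.
Multiply by 8: 2·(2E) − 4·(2E) + 8·(18 + x) = 16, i.e. 144 + 8x − 2·(72 + 3x) = 16.
Collecting terms: 2x = 16, so x = 8.
Then 2E = 72 + 3·8 = 96, so E = 48, V = 2E/4 = 24, F = 18 + 8 = 26.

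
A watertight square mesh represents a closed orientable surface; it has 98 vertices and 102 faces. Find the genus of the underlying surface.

Every face is a square, so 2E = 4·102 = 408, giving E = 204.
χ = V − E + F = 98 − 204 + 102 = -4.
For a closed orientable surface χ = 2 − 2g, so g = (2 − (-4))/2 = 3.

3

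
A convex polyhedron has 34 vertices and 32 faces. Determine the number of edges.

Here V − E + F = 2.
E = V + F − (2) = 34 + 32 − (2) = 64.

64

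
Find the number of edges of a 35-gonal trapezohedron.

The n-trapezohedron (dual of the n-antiprism) has V = 2·35 + 2 = 72, E = 4·35 = 140, F = 2·35 = 70.

140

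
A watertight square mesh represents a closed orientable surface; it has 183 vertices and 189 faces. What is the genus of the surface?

Every face is a square, so 2E = 4·189 = 756, giving E = 378.
χ = V − E + F = 183 − 378 + 189 = -6.
For a closed orientable surface χ = 2 − 2g, so g = (2 − (-6))/2 = 4.

4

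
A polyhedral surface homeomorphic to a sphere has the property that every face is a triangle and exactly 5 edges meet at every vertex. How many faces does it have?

20

Each face has 3 edges and each edge borders two faces, so 2E = 3F.
Each vertex has degree 5, so 5V = 2E and hence V = 3F/5.
Euler: V − E + F = 2 ⇒ (3F/5) − (3F/2) + F = 2.
Multiply by 10: (6 − 15 + 10)F = 20, i.e. 1F = 20.
So F = 20, E = 3·20/2 = 30, V = 3·20/5 = 12.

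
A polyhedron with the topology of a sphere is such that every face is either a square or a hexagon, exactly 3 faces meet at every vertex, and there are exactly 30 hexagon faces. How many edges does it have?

Let x be the number of squares; then F = 30 + x.
Edge–face incidences: 2E = 6·30 + 4·x = 180 + 4x.
Every vertex has degree 3, so 3V = 2E.
Euler: V − E + F = 2 ⇒ (2E)/3 − E + (30 + x) = 2.
Multiply by 6: 2·(2E) − 3·(2E) + 6·(30 + x) = 12, i.e. 180 + 6x − (180 + 4x) = 12.
Collecting terms: 2x = 12, so x = 6.
Then 2E = 180 + 4·6 = 204, so E = 102, V = 2E/3 = 68, F = 30 + 6 = 36.

102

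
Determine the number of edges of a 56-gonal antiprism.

An antiprism on an n-gon has two n-gon caps and 2n triangles: V = 2·56 = 112, E = 4·56 = 224, F = 2·56 + 2 = 114.

224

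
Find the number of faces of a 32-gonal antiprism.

66

An antiprism on an n-gon has two n-gon caps and 2n triangles: V = 2·32 = 64, E = 4·32 = 128, F = 2·32 + 2 = 66.
Check: V − E + F = 64 − 128 + 66 = 2.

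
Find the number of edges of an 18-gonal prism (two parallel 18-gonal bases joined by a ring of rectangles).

A prism on an n-gon has two n-gon bases and n rectangular sides: V = 2·18 = 36, E = 3·18 = 54, F = 18 + 2 = 20.

54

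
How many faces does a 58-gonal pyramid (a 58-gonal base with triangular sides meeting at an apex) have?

A pyramid on an n-gon base has one n-gon and n triangles: V = 58 + 1 = 59, E = 2·58 = 116, F = 58 + 1 = 59.

59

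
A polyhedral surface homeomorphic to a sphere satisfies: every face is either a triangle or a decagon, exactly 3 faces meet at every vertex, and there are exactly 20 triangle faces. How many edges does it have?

Let x be the number of decagons; then F = 20 + x.
Edge–face incidences: 2E = 3·20 + 10·x = 60 + 10x.
Every vertex has degree 3, so 3V = 2E.
Euler: V − E + F = 2 ⇒ (2E)/3 − E + (20 + x) = 2.
Multiply by 6: 2·(2E) − 3·(2E) + 6·(20 + x) = 12, i.e. 120 + 6x − (60 + 10x) = 12.
Collecting terms: −4x + 60 = 12, so −4x = −48, so x = 12.
Then 2E = 60 + 10·12 = 180, so E = 90, V = 2E/3 = 60, F = 20 + 12 = 32.

90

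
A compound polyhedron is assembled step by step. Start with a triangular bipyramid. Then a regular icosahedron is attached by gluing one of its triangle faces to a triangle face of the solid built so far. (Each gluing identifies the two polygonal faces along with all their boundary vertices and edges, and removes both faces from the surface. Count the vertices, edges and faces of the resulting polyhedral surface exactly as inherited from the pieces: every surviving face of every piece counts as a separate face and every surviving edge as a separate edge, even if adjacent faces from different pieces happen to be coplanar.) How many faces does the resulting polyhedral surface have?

24

A triangular bipyramid: V=5, E=9, F=6.
Attach a regular icosahedron (V=12, E=30, F=20) along a 3-gon: merge 3 vertices and 3 edges, delete both glued faces → V=14, E=36, F=24.
Check: V − E + F = 14 − 36 + 24 = 2.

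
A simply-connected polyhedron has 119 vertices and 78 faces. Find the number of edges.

195

Here V − E + F = 2.
E = V + F − (2) = 119 + 78 − (2) = 195.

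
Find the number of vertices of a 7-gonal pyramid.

8

A pyramid on an n-gon base has one n-gon and n triangles: V = 7 + 1 = 8, E = 2·7 = 14, F = 7 + 1 = 8.
Check: V − E + F = 8 − 14 + 8 = 2.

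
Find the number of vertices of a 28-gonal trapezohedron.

The n-trapezohedron (dual of the n-antiprism) has V = 2·28 + 2 = 58, E = 4·28 = 112, F = 2·28 = 56.

58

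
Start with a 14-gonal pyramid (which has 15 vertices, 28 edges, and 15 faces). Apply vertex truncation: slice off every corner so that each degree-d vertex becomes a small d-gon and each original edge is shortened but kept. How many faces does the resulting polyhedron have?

30

Truncation replaces each original edge-end by a new vertex, so V′ = 2E = 56.
Each original edge survives, and each old vertex of degree d contributes d new edges; summing degrees gives Σd = 2E, so E′ = E + 2E = 3E = 84.
Each original face survives and each original vertex becomes one new face: F′ = F + V = 30.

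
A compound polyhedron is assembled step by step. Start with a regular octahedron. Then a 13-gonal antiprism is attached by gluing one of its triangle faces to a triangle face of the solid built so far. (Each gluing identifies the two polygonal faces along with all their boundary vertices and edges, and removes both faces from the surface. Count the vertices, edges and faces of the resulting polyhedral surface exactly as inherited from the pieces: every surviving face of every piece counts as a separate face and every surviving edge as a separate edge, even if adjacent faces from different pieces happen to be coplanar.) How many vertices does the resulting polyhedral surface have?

A regular octahedron: V=6, E=12, F=8.
Attach a 13-gonal antiprism (V=26, E=52, F=28) along a 3-gon: merge 3 vertices and 3 edges, delete both glued faces → V=29, E=61, F=34.
Check: V − E + F = 29 − 61 + 34 = 2.

29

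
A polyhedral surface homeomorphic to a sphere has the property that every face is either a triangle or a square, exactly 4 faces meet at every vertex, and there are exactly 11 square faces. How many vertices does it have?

17

Let x be the number of triangles; then F = 11 + x.
Edge–face incidences: 2E = 4·11 + 3·x = 44 + 3x.
Every vertex has degree 4, so 4V = 2E.
Euler: V − E + F = 2 ⇒ (2E)/4 − E + (11 + x) = 2.
Multiply by 8: 2·(2E) − 4·(2E) + 8·(11 + x) = 16, i.e. 88 + 8x − 2·(44 + 3x) = 16.
Collecting terms: 2x = 16, so x = 8.
Then 2E = 44 + 3·8 = 68, so E = 34, V = 2E/4 = 17, F = 11 + 8 = 19.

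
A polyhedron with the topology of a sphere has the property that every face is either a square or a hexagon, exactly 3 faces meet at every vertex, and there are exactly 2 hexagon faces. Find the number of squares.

6

Let x be the number of squares; then F = 2 + x.
Edge–face incidences: 2E = 6·2 + 4·x = 12 + 4x.
Every vertex has degree 3, so 3V = 2E.
Euler: V − E + F = 2 ⇒ (2E)/3 − E + (2 + x) = 2.
Multiply by 6: 2·(2E) − 3·(2E) + 6·(2 + x) = 12, i.e. 12 + 6x − (12 + 4x) = 12.
Collecting terms: 2x = 12, so x = 6.
Then 2E = 12 + 4·6 = 36, so E = 18, V = 2E/3 = 12, F = 2 + 6 = 8.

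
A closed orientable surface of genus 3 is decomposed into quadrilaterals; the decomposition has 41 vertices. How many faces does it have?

χ = 2 − 2·3 = -4, and every face is a square so 4F = 2E.
V − E + F = -4 with E = 4F/2 gives 41 − (4/2 − 1)·F = -4, so F = 45 and E = 90.

45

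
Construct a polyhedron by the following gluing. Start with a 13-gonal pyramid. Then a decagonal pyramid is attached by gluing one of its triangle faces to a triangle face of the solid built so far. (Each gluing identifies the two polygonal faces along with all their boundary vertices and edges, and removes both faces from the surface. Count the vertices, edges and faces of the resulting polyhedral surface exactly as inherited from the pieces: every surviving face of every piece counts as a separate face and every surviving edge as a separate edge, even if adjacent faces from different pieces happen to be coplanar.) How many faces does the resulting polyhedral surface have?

A 13-gonal pyramid: V=14, E=26, F=14.
Attach a decagonal pyramid (V=11, E=20, F=11) along a 3-gon: merge 3 vertices and 3 edges, delete both glued faces → V=22, E=43, F=23.
Check: V − E + F = 22 − 43 + 23 = 2.

23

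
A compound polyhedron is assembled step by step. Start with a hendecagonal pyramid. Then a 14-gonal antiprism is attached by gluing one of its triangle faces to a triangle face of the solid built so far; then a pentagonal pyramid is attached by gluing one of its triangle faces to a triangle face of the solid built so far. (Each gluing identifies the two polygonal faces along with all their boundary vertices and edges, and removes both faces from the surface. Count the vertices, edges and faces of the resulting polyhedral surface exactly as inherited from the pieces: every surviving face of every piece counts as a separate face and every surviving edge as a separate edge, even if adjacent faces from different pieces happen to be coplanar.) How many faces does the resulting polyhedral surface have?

44

A hendecagonal pyramid: V=12, E=22, F=12.
Attach a 14-gonal antiprism (V=28, E=56, F=30) along a 3-gon: merge 3 vertices and 3 edges, delete both glued faces → V=37, E=75, F=40.
Attach a pentagonal pyramid (V=6, E=10, F=6) along a 3-gon: merge 3 vertices and 3 edges, delete both glued faces → V=40, E=82, F=44.
Check: V − E + F = 40 − 82 + 44 = 2.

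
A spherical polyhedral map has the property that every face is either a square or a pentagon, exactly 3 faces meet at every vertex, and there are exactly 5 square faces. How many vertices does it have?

10

Let x be the number of pentagons; then F = 5 + x.
Edge–face incidences: 2E = 4·5 + 5·x = 20 + 5x.
Every vertex has degree 3, so 3V = 2E.
Euler: V − E + F = 2 ⇒ (2E)/3 − E + (5 + x) = 2.
Multiply by 6: 2·(2E) − 3·(2E) + 6·(5 + x) = 12, i.e. 30 + 6x − (20 + 5x) = 12.
Collecting terms: x + 10 = 12, so x = 2.
Then 2E = 20 + 5·2 = 30, so E = 15, V = 2E/3 = 10, F = 5 + 2 = 7.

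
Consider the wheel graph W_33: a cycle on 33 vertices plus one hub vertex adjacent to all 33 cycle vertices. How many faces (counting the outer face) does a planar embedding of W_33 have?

W_33 has V = 33 + 1 = 34 vertices and E = 2·33 = 66 edges.
By Euler's formula F = 2 − V + E = 2 − 34 + 66 = 34.

34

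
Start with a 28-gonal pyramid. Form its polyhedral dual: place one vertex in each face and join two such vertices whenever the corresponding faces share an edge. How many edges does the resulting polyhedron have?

56

The base solid has V = 29, E = 56, F = 29.
The dual swaps V and F and preserves E: V′ = F = 29, E′ = E = 56, F′ = V = 29.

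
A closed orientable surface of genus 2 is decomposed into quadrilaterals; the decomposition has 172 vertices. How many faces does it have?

χ = 2 − 2·2 = -2, and every face is a square so 4F = 2E.
V − E + F = -2 with E = 4F/2 gives 172 − (4/2 − 1)·F = -2, so F = 174 and E = 348.

174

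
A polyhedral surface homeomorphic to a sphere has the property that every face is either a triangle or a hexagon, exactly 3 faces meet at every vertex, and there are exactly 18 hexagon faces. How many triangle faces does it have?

Let x be the number of triangles; then F = 18 + x.
Edge–face incidences: 2E = 6·18 + 3·x = 108 + 3x.
Every vertex has degree 3, so 3V = 2E.
Euler: V − E + F = 2 ⇒ (2E)/3 − E + (18 + x) = 2.
Multiply by 6: 2·(2E) − 3·(2E) + 6·(18 + x) = 12, i.e. 108 + 6x − (108 + 3x) = 12.
Collecting terms: 3x = 12, so x = 4.
Then 2E = 108 + 3·4 = 120, so E = 60, V = 2E/3 = 40, F = 18 + 4 = 22.

4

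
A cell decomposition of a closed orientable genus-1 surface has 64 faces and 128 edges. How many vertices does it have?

64

For a closed orientable surface of genus 1, χ = 2 − 2·1 = 0.
V = 0 + E − F = 0 + 128 − 64 = 64.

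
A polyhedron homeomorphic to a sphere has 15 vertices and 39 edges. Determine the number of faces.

Here V − E + F = 2.
F = 2 − V + E = 2 − 15 + 39 = 26.

26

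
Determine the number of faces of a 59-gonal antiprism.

An antiprism on an n-gon has two n-gon caps and 2n triangles: V = 2·59 = 118, E = 4·59 = 236, F = 2·59 + 2 = 120.

120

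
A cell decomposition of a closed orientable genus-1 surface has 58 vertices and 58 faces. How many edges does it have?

116

For a closed orientable surface of genus 1, χ = 2 − 2·1 = 0.
E = V + F − (0) = 58 + 58 − (0) = 116.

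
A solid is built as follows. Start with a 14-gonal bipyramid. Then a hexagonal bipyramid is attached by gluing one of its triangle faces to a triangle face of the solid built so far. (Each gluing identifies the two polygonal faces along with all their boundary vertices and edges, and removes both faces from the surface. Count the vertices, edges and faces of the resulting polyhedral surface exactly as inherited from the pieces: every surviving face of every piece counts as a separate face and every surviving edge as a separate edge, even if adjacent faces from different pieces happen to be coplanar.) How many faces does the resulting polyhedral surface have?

38

A 14-gonal bipyramid: V=16, E=42, F=28.
Attach a hexagonal bipyramid (V=8, E=18, F=12) along a 3-gon: merge 3 vertices and 3 edges, delete both glued faces → V=21, E=57, F=38.
Check: V − E + F = 21 − 57 + 38 = 2.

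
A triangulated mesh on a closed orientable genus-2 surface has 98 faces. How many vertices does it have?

47

χ = 2 − 2·2 = -2, and every face is a triangle so 3F = 2E.
E = 3·98/2 = 147. Then V = -2 + E − F = -2 + 147 − 98 = 47.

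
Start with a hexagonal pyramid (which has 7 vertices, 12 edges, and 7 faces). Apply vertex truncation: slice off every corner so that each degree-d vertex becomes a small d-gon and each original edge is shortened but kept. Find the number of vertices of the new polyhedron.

Truncation replaces each original edge-end by a new vertex, so V′ = 2E = 24.
Each original edge survives, and each old vertex of degree d contributes d new edges; summing degrees gives Σd = 2E, so E′ = E + 2E = 3E = 36.
Each original face survives and each original vertex becomes one new face: F′ = F + V = 14.

24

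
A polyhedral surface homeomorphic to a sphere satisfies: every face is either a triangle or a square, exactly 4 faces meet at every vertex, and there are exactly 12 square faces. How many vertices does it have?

Let x be the number of triangles; then F = 12 + x.
Edge–face incidences: 2E = 4·12 + 3·x = 48 + 3x.
Every vertex has degree 4, so 4V = 2E.
Euler: V − E + F = 2 ⇒ (2E)/4 − E + (12 + x) = 2.
Multiply by 8: 2·(2E) − 4·(2E) + 8·(12 + x) = 16, i.e. 96 + 8x − 2·(48 + 3x) = 16.
Collecting terms: 2x = 16, so x = 8.
Then 2E = 48 + 3·8 = 72, so E = 36, V = 2E/4 = 18, F = 12 + 8 = 20.

18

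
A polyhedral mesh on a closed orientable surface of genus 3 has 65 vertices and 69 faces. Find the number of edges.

138

For a closed orientable surface of genus 3, χ = 2 − 2·3 = -4.
E = V + F − (-4) = 65 + 69 − (-4) = 138.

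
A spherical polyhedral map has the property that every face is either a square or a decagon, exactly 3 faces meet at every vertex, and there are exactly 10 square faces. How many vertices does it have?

Let x be the number of decagons; then F = 10 + x.
Edge–face incidences: 2E = 4·10 + 10·x = 40 + 10x.
Every vertex has degree 3, so 3V = 2E.
Euler: V − E + F = 2 ⇒ (2E)/3 − E + (10 + x) = 2.
Multiply by 6: 2·(2E) − 3·(2E) + 6·(10 + x) = 12, i.e. 60 + 6x − (40 + 10x) = 12.
Collecting terms: −4x + 20 = 12, so −4x = −8, so x = 2.
Then 2E = 40 + 10·2 = 60, so E = 30, V = 2E/3 = 20, F = 10 + 2 = 12.

20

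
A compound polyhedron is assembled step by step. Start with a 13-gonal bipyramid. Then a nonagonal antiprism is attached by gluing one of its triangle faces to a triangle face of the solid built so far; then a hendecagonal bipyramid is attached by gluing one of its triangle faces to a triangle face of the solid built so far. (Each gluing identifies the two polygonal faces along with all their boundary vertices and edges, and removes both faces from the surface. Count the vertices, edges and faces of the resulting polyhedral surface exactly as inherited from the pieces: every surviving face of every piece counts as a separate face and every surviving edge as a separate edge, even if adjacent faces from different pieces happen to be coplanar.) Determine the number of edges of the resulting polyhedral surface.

A 13-gonal bipyramid: V=15, E=39, F=26.
Attach a nonagonal antiprism (V=18, E=36, F=20) along a 3-gon: merge 3 vertices and 3 edges, delete both glued faces → V=30, E=72, F=44.
Attach a hendecagonal bipyramid (V=13, E=33, F=22) along a 3-gon: merge 3 vertices and 3 edges, delete both glued faces → V=40, E=102, F=64.
Check: V − E + F = 40 − 102 + 64 = 2.

102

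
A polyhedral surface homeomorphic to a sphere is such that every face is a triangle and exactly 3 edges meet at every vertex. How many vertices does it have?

4

Each face has 3 edges and each edge borders two faces, so 2E = 3F.
Each vertex has degree 3, so 3V = 2E and hence V = 3F/3.
Euler: V − E + F = 2 ⇒ (3F/3) − (3F/2) + F = 2.
Multiply by 6: (6 − 9 + 6)F = 12, i.e. 3F = 12.
So F = 4, E = 3·4/2 = 6, V = 3·4/3 = 4.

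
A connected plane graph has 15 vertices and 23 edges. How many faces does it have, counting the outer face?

Euler's formula for a connected plane graph: V − E + F = 2, so F = 2 − 15 + 23 = 10.

10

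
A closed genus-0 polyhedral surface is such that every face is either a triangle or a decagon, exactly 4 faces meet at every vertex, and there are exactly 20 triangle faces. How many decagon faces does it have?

2

Let x be the number of decagons; then F = 20 + x.
Edge–face incidences: 2E = 3·20 + 10·x = 60 + 10x.
Every vertex has degree 4, so 4V = 2E.
Euler: V − E + F = 2 ⇒ (2E)/4 − E + (20 + x) = 2.
Multiply by 8: 2·(2E) − 4·(2E) + 8·(20 + x) = 16, i.e. 160 + 8x − 2·(60 + 10x) = 16.
Collecting terms: −12x + 40 = 16, so −12x = −24, so x = 2.
Then 2E = 60 + 10·2 = 80, so E = 40, V = 2E/4 = 20, F = 20 + 2 = 22.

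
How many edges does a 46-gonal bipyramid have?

138

A bipyramid over an n-gon has 2n triangular faces and n + 2 vertices: V = 46 + 2 = 48, E = 3·46 = 138, F = 2·46 = 92.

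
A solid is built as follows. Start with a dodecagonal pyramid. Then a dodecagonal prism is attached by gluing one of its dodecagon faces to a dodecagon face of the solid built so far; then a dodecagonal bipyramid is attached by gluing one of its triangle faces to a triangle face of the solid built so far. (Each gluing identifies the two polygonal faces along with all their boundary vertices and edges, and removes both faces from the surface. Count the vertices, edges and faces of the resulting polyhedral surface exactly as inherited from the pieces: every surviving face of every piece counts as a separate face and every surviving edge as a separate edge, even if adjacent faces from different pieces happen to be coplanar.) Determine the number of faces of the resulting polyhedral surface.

A dodecagonal pyramid: V=13, E=24, F=13.
Attach a dodecagonal prism (V=24, E=36, F=14) along a 12-gon: merge 12 vertices and 12 edges, delete both glued faces → V=25, E=48, F=25.
Attach a dodecagonal bipyramid (V=14, E=36, F=24) along a 3-gon: merge 3 vertices and 3 edges, delete both glued faces → V=36, E=81, F=47.
Check: V − E + F = 36 − 81 + 47 = 2.

47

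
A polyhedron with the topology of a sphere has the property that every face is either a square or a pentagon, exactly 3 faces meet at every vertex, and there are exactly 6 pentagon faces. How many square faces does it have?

3

Let x be the number of squares; then F = 6 + x.
Edge–face incidences: 2E = 5·6 + 4·x = 30 + 4x.
Every vertex has degree 3, so 3V = 2E.
Euler: V − E + F = 2 ⇒ (2E)/3 − E + (6 + x) = 2.
Multiply by 6: 2·(2E) − 3·(2E) + 6·(6 + x) = 12, i.e. 36 + 6x − (30 + 4x) = 12.
Collecting terms: 2x + 6 = 12, so 2x = 6, so x = 3.
Then 2E = 30 + 4·3 = 42, so E = 21, V = 2E/3 = 14, F = 6 + 3 = 9.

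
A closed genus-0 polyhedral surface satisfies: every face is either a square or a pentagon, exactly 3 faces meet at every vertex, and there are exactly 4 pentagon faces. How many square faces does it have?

4

Let x be the number of squares; then F = 4 + x.
Edge–face incidences: 2E = 5·4 + 4·x = 20 + 4x.
Every vertex has degree 3, so 3V = 2E.
Euler: V − E + F = 2 ⇒ (2E)/3 − E + (4 + x) = 2.
Multiply by 6: 2·(2E) − 3·(2E) + 6·(4 + x) = 12, i.e. 24 + 6x − (20 + 4x) = 12.
Collecting terms: 2x + 4 = 12, so 2x = 8, so x = 4.
Then 2E = 20 + 4·4 = 36, so E = 18, V = 2E/3 = 12, F = 4 + 4 = 8.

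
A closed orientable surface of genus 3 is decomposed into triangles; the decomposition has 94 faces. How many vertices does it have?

43

χ = 2 − 2·3 = -4, and every face is a triangle so 3F = 2E.
E = 3·94/2 = 141. Then V = -4 + E − F = -4 + 141 − 94 = 43.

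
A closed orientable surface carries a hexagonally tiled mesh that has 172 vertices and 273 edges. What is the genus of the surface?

6

Every face is a hexagon and each edge borders two faces, so 6F = 2·273, giving F = 91.
χ = V − E + F = 172 − 273 + 91 = -10.
For a closed orientable surface χ = 2 − 2g, so g = (2 − (-10))/2 = 6.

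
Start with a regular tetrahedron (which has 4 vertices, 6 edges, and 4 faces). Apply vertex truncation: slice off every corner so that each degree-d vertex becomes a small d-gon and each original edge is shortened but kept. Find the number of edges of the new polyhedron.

18

Truncation replaces each original edge-end by a new vertex, so V′ = 2E = 12.
Each original edge survives, and each old vertex of degree d contributes d new edges; summing degrees gives Σd = 2E, so E′ = E + 2E = 3E = 18.
Each original face survives and each original vertex becomes one new face: F′ = F + V = 8.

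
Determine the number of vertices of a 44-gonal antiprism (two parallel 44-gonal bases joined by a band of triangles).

An antiprism on an n-gon has two n-gon caps and 2n triangles: V = 2·44 = 88, E = 4·44 = 176, F = 2·44 + 2 = 90.

88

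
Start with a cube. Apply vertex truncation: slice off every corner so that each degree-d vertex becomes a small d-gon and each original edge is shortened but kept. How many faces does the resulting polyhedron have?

14

The base solid has V = 8, E = 12, F = 6.
Truncation replaces each original edge-end by a new vertex, so V′ = 2E = 24.
Each original edge survives, and each old vertex of degree d contributes d new edges; summing degrees gives Σd = 2E, so E′ = E + 2E = 3E = 36.
Each original face survives and each original vertex becomes one new face: F′ = F + V = 14.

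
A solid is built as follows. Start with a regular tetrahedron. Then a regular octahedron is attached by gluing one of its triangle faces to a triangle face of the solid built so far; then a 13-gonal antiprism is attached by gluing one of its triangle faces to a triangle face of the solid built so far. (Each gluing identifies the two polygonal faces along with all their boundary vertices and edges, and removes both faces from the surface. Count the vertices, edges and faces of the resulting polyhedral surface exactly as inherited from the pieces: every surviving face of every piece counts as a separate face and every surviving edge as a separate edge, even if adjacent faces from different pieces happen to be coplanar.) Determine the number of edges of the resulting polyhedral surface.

A regular tetrahedron: V=4, E=6, F=4.
Attach a regular octahedron (V=6, E=12, F=8) along a 3-gon: merge 3 vertices and 3 edges, delete both glued faces → V=7, E=15, F=10.
Attach a 13-gonal antiprism (V=26, E=52, F=28) along a 3-gon: merge 3 vertices and 3 edges, delete both glued faces → V=30, E=64, F=36.
Check: V − E + F = 30 − 64 + 36 = 2.

64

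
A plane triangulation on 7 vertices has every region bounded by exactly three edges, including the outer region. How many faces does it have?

10

In a plane triangulation 3F = 2E and V − E + F = 2, so F = 2V − 4 = 2·7 − 4 = 10.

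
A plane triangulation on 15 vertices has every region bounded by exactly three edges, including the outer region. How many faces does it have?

26

In a plane triangulation 3F = 2E and V − E + F = 2, so F = 2V − 4 = 2·15 − 4 = 26.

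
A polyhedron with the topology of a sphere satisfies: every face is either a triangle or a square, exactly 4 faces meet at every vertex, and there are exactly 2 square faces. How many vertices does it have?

8

Let x be the number of triangles; then F = 2 + x.
Edge–face incidences: 2E = 4·2 + 3·x = 8 + 3x.
Every vertex has degree 4, so 4V = 2E.
Euler: V − E + F = 2 ⇒ (2E)/4 − E + (2 + x) = 2.
Multiply by 8: 2·(2E) − 4·(2E) + 8·(2 + x) = 16, i.e. 16 + 8x − 2·(8 + 3x) = 16.
Collecting terms: 2x = 16, so x = 8.
Then 2E = 8 + 3·8 = 32, so E = 16, V = 2E/4 = 8, F = 2 + 8 = 10.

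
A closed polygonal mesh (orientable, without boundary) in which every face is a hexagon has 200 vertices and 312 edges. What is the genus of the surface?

Every face is a hexagon and each edge borders two faces, so 6F = 2·312, giving F = 104.
χ = V − E + F = 200 − 312 + 104 = -8.
For a closed orientable surface χ = 2 − 2g, so g = (2 − (-8))/2 = 5.

5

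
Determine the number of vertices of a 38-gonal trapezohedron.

The n-trapezohedron (dual of the n-antiprism) has V = 2·38 + 2 = 78, E = 4·38 = 152, F = 2·38 = 76.

78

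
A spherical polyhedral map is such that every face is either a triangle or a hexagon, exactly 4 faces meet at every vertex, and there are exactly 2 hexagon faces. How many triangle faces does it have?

Let x be the number of triangles; then F = 2 + x.
Edge–face incidences: 2E = 6·2 + 3·x = 12 + 3x.
Every vertex has degree 4, so 4V = 2E.
Euler: V − E + F = 2 ⇒ (2E)/4 − E + (2 + x) = 2.
Multiply by 8: 2·(2E) − 4·(2E) + 8·(2 + x) = 16, i.e. 16 + 8x − 2·(12 + 3x) = 16.
Collecting terms: 2x − 8 = 16, so 2x = 24, so x = 12.
Then 2E = 12 + 3·12 = 48, so E = 24, V = 2E/4 = 12, F = 2 + 12 = 14.

12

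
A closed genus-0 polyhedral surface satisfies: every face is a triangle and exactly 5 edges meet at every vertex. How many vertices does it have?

12

Each face has 3 edges and each edge borders two faces, so 2E = 3F.
Each vertex has degree 5, so 5V = 2E and hence V = 3F/5.
Euler: V − E + F = 2 ⇒ (3F/5) − (3F/2) + F = 2.
Multiply by 10: (6 − 15 + 10)F = 20, i.e. 1F = 20.
So F = 20, E = 3·20/2 = 30, V = 3·20/5 = 12.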